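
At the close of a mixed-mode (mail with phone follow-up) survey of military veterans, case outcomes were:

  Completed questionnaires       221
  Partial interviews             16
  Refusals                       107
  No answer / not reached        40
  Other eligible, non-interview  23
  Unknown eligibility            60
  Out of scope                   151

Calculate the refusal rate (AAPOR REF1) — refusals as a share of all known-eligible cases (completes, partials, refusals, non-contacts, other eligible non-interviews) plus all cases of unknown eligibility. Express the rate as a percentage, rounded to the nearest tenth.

Num = 107
Denom = 221 + 16 + 107 + 40 + 23 + 60 = 467
REF1 = 107 / 467 = 0.2291

22.9%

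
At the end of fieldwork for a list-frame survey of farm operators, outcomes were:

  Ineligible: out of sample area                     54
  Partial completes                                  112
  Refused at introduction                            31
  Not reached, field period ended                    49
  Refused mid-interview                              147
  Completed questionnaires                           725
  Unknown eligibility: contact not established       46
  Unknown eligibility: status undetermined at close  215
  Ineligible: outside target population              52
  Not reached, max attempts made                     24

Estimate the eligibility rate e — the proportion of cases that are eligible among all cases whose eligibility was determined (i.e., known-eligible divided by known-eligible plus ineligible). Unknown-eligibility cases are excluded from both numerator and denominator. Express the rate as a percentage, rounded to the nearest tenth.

Refusal or break-off = 31 + 147 = 178
Never reached = 49 + 24 = 73
Unknown if eligible = 46 + 215 = 261
Ineligible = 52 + 54 = 106
Eligible (known) = 725 + 112 + 178 + 73 = 1088
e = 1088 / (1088 + 106) = 1088 / 1194 = 0.9112

91.1%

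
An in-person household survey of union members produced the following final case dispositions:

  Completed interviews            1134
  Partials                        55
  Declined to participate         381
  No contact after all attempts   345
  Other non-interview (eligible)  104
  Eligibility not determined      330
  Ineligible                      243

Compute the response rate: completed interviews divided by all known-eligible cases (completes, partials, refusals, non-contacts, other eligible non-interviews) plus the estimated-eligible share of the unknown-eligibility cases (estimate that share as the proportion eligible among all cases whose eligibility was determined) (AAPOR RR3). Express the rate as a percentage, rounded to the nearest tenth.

Num = 1134
Known eligible = 1134 + 55 + 381 + 345 + 104 = 2019
e = 2019 / (2019 + 243) = 2019 / 2262 = 0.8926
Estimated eligible among unknowns = 0.8926 × 330 = 294.56
Denom = 2019 + 294.56 = 2313.56
RR3 = 1134 / 2313.56 = 0.4902

49.0%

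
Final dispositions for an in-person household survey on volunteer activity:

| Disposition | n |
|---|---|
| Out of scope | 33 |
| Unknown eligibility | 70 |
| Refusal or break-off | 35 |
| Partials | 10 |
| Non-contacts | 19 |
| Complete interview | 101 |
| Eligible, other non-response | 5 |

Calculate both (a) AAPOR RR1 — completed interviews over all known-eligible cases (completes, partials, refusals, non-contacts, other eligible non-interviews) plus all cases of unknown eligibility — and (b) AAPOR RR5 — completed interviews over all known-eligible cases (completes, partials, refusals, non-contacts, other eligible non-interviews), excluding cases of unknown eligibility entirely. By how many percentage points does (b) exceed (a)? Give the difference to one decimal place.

Numerator = 101
Denominator = 101 + 10 + 35 + 19 + 5 + 70 = 240
RR1 = 101 / 240 = 0.4208
Denominator = 101 + 10 + 35 + 19 + 5 = 170
RR5 = 101 / 170 = 0.5941
Difference = 59.41 − 42.08 = 17.33 percentage points

17.3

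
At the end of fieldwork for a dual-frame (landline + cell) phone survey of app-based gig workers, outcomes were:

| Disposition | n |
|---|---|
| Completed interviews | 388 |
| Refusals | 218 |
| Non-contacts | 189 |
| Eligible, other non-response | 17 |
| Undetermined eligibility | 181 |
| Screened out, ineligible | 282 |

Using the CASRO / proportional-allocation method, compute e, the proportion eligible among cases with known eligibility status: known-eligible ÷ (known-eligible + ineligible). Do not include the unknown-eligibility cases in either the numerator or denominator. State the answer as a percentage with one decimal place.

74.2%

Known eligible = 388 + 218 + 189 + 17 = 812
e = 812 / (812 + 282) = 812 / 1094 = 0.7422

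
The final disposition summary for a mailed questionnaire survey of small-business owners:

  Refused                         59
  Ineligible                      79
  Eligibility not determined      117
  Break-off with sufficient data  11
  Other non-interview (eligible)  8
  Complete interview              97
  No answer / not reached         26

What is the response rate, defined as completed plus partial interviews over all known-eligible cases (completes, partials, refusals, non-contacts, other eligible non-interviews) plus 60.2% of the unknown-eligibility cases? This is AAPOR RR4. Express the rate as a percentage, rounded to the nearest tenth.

Num = 97 + 11 = 108
Eligible (known) = 97 + 11 + 59 + 26 + 8 = 201
Estimated eligible among unknowns = 0.6020 × 117 = 70.43
Denom = 201 + 70.43 = 271.43
RR4 = 108 / 271.43 = 0.3979

39.8%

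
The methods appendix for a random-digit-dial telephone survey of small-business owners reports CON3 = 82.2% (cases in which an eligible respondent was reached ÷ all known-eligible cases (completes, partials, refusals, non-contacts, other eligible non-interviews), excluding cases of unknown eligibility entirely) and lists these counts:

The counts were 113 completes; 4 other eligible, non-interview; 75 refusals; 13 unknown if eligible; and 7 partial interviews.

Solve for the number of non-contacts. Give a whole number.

Num → 113 + 7 + 75 + 4 = 199
CON3 = 199 / D = 0.822
D = 199 / 0.822 = 242.1
Other denominator terms total 199
non-contacts = 242.1 − 199 ≈ 43

43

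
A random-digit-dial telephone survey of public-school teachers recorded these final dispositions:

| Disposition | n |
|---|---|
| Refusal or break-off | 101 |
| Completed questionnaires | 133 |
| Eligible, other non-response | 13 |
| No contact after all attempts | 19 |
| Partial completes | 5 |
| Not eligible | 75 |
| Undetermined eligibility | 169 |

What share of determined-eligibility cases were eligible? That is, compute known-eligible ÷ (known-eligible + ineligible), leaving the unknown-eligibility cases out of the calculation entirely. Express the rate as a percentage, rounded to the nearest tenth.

Determined eligible → 133 + 5 + 101 + 19 + 13 = 271
e = 271 / (271 + 75) = 271 / 346 = 0.7832

78.3%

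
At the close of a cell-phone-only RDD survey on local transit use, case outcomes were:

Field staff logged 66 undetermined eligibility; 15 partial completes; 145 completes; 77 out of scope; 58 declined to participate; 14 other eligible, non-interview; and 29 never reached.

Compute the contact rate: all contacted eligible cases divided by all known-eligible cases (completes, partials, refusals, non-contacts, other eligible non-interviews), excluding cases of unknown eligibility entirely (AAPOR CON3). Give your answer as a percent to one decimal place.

88.9%

Num: 145 + 15 + 58 + 14 = 232
Base: 145 + 15 + 58 + 29 + 14 = 261
CON3 = 232 / 261 = 0.8889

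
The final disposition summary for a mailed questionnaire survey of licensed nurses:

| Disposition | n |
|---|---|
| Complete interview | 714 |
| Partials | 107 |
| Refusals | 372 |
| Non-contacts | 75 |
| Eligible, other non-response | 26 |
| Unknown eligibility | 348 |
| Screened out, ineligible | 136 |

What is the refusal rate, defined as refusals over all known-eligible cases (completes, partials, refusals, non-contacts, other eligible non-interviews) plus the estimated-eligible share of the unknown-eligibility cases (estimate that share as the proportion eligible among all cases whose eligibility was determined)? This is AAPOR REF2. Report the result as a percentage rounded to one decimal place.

Numerator → 372
Known eligible → 714 + 107 + 372 + 75 + 26 = 1294
e = 1294 / (1294 + 136) = 1294 / 1430 = 0.9049
Eligible share of unknowns → 0.9049 × 348 = 314.91
Denom → 1294 + 314.91 = 1608.91
REF2 = 372 / 1608.91 = 0.2312

23.1%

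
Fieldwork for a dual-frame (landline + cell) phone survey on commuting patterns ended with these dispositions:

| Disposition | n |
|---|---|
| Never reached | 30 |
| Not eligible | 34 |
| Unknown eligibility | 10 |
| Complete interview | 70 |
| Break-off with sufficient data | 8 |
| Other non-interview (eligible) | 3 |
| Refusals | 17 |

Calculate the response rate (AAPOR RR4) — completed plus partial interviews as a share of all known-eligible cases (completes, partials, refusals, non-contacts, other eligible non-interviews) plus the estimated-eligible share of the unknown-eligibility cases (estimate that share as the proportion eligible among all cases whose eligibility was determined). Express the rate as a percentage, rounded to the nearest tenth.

57.4%

Num = 70 + 8 = 78
Known eligible = 70 + 8 + 17 + 30 + 3 = 128
e = 128 / (128 + 34) = 128 / 162 = 0.7901
Estimated eligible among unknowns = 0.7901 × 10 = 7.90
Denom = 128 + 7.90 = 135.90
RR4 = 78 / 135.90 = 0.5740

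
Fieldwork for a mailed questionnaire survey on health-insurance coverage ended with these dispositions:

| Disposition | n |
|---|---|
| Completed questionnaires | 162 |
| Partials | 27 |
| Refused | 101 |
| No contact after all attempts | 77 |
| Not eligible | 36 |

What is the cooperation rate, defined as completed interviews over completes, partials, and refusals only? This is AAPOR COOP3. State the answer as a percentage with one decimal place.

55.9%

Top → 162
Base → 162 + 27 + 101 = 290
COOP3 = 162 / 290 = 0.5586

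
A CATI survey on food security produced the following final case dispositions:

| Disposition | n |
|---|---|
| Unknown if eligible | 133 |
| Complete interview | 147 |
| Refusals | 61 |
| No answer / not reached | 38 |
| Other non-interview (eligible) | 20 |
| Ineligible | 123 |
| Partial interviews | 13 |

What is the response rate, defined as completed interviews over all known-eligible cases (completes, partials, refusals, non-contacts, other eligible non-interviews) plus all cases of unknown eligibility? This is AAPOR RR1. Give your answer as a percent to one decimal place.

Numerator → 147
Denominator → 147 + 13 + 61 + 38 + 20 + 133 = 412
RR1 = 147 / 412 = 0.3568

35.7%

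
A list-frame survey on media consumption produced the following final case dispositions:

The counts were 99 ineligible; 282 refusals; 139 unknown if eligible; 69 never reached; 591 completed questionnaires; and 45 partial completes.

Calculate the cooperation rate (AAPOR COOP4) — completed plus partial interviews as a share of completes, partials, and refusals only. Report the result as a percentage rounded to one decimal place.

Num = 591 + 45 = 636
Denominator = 591 + 45 + 282 = 918
COOP4 = 636 / 918 = 0.6928

69.3%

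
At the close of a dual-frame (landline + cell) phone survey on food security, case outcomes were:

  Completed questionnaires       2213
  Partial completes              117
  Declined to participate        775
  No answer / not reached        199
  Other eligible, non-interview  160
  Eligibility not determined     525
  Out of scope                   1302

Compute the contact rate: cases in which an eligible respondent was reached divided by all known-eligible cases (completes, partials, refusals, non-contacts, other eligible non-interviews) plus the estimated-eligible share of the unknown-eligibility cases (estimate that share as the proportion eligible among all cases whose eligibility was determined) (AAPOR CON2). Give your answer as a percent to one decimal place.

84.9%

Top = 2213 + 117 + 775 + 160 = 3265
Eligible (known) = 2213 + 117 + 775 + 199 + 160 = 3464
e = 3464 / (3464 + 1302) = 3464 / 4766 = 0.7268
Estimated eligible among unknowns = 0.7268 × 525 = 381.57
Denominator = 3464 + 381.57 = 3845.57
CON2 = 3265 / 3845.57 = 0.8490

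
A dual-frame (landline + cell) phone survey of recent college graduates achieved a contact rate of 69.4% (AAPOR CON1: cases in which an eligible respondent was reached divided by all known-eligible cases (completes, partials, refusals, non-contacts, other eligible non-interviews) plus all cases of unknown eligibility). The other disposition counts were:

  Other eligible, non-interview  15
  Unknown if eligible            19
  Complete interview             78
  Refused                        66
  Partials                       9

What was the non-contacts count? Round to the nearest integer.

Numerator → 78 + 9 + 66 + 15 = 168
CON1 = 168 / D = 0.694
D = 168 / 0.694 = 242.1
Other denominator terms total 187
non-contacts = 242.1 − 187 ≈ 55

55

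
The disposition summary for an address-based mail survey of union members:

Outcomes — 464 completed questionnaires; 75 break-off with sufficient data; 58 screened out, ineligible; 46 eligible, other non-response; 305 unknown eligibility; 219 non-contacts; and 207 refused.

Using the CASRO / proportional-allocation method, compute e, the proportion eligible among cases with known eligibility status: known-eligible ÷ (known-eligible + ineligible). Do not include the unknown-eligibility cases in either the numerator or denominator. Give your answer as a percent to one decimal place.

Determined eligible = 464 + 75 + 207 + 219 + 46 = 1011
e = 1011 / (1011 + 58) = 1011 / 1069 = 0.9457

94.6%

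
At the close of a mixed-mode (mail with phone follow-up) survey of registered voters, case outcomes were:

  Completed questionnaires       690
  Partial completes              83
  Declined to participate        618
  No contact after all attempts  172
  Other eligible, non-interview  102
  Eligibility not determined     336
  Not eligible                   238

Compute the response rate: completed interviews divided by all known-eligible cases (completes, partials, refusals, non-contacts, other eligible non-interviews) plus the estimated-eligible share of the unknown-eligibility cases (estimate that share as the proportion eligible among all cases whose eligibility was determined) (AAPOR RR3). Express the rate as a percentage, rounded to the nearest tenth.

35.2%

Num: 690
Determined eligible: 690 + 83 + 618 + 172 + 102 = 1665
e = 1665 / (1665 + 238) = 1665 / 1903 = 0.8749
Eligible share of unknowns: 0.8749 × 336 = 293.97
Denom: 1665 + 293.97 = 1958.97
RR3 = 690 / 1958.97 = 0.3522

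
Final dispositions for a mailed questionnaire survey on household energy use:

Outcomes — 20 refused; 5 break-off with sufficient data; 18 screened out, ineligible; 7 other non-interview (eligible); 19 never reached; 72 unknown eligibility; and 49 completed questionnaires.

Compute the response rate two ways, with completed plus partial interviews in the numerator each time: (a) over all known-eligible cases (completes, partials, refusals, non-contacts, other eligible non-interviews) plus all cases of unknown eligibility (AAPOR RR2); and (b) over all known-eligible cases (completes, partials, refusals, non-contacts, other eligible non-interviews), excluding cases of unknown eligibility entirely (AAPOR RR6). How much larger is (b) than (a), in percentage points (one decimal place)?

Top → 49 + 5 = 54
Denominator → 49 + 5 + 20 + 19 + 7 + 72 = 172
RR2 = 54 / 172 = 0.3140
Denominator → 49 + 5 + 20 + 19 + 7 = 100
RR6 = 54 / 100 = 0.5400
Difference = 54.00 − 31.40 = 22.60 percentage points

22.6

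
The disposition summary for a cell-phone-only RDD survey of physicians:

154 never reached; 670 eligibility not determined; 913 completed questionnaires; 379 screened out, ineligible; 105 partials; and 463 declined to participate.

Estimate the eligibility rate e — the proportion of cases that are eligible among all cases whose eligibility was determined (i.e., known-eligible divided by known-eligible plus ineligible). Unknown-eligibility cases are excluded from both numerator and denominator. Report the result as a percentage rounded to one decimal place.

Determined eligible = 913 + 105 + 463 + 154 = 1635
e = 1635 / (1635 + 379) = 1635 / 2014 = 0.8118

81.2%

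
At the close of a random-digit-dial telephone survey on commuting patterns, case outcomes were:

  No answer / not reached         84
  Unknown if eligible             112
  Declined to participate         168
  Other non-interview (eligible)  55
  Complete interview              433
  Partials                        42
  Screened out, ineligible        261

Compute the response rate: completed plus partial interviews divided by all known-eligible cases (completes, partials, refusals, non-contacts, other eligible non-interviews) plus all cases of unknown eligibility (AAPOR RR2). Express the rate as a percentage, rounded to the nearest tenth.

53.1%

Top: 433 + 42 = 475
Denom: 433 + 42 + 168 + 84 + 55 + 112 = 894
RR2 = 475 / 894 = 0.5313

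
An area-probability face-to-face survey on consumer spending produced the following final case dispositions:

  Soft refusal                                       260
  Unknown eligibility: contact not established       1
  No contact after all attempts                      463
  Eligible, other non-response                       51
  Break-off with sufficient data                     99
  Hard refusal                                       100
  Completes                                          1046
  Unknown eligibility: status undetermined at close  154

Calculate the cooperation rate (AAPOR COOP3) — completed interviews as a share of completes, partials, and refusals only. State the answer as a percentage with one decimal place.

69.5%

Refusal or break-off = 100 + 260 = 360
Unknown if eligible = 1 + 154 = 155
Top: 1046
Base: 1046 + 99 + 360 = 1505
COOP3 = 1046 / 1505 = 0.6950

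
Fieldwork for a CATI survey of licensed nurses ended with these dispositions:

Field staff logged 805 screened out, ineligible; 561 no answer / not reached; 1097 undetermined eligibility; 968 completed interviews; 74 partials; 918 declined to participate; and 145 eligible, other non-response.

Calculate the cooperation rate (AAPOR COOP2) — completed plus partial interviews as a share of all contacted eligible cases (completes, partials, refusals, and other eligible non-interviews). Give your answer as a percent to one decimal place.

49.5%

Numerator → 968 + 74 = 1042
Denom → 968 + 74 + 918 + 145 = 2105
COOP2 = 1042 / 2105 = 0.4950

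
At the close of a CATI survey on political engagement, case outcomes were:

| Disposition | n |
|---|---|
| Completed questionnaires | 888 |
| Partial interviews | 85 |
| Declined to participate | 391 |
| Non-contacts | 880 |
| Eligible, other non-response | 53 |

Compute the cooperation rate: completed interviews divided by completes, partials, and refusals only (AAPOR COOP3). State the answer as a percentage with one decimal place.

65.1%

Top → 888
Denominator → 888 + 85 + 391 = 1364
COOP3 = 888 / 1364 = 0.6510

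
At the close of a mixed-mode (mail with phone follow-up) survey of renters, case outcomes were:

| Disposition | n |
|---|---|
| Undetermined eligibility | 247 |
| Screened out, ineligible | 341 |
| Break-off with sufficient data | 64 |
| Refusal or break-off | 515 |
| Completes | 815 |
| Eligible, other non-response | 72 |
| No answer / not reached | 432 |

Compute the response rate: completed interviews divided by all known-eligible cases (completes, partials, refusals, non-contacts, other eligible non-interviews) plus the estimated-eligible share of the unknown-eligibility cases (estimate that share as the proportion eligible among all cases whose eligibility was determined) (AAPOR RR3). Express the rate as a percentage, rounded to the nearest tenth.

38.7%

Numerator = 815
Determined eligible = 815 + 64 + 515 + 432 + 72 = 1898
e = 1898 / (1898 + 341) = 1898 / 2239 = 0.8477
e × U = 0.8477 × 247 = 209.38
Base = 1898 + 209.38 = 2107.38
RR3 = 815 / 2107.38 = 0.3867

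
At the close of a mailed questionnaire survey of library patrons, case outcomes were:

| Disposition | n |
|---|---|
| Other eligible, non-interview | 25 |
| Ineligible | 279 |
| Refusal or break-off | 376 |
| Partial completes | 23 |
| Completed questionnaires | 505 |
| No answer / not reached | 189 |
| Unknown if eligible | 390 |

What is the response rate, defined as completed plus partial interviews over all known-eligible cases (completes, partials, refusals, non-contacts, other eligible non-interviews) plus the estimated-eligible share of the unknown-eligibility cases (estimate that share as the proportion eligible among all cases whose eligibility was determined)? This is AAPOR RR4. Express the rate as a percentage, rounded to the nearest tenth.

Numerator = 505 + 23 = 528
Determined eligible = 505 + 23 + 376 + 189 + 25 = 1118
e = 1118 / (1118 + 279) = 1118 / 1397 = 0.8003
Eligible share of unknowns = 0.8003 × 390 = 312.12
Denom = 1118 + 312.12 = 1430.12
RR4 = 528 / 1430.12 = 0.3692

36.9%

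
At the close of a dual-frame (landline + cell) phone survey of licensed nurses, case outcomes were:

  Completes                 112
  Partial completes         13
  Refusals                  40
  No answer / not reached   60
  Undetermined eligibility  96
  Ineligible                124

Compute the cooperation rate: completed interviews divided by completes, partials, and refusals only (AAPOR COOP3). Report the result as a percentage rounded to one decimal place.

Num: 112
Denominator: 112 + 13 + 40 = 165
COOP3 = 112 / 165 = 0.6788

67.9%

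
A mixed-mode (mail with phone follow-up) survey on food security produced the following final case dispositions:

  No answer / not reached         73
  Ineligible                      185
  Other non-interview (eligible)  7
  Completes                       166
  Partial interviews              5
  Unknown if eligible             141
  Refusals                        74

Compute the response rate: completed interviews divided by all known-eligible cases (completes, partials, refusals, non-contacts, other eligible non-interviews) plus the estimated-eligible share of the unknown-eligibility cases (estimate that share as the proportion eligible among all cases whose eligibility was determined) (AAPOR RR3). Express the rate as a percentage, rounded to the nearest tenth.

Num = 166
Determined eligible = 166 + 5 + 74 + 73 + 7 = 325
e = 325 / (325 + 185) = 325 / 510 = 0.6373
Eligible share of unknowns = 0.6373 × 141 = 89.86
Base = 325 + 89.86 = 414.86
RR3 = 166 / 414.86 = 0.4001

40.0%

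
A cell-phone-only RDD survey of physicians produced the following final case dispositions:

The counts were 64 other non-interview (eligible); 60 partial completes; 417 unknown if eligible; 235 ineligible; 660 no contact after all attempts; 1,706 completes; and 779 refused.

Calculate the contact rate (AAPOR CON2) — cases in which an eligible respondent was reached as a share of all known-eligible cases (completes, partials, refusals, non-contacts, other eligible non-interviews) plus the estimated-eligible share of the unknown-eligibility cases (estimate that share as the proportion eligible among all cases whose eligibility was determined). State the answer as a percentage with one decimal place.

Numerator = 1706 + 60 + 779 + 64 = 2609
Known eligible = 1706 + 60 + 779 + 660 + 64 = 3269
e = 3269 / (3269 + 235) = 3269 / 3504 = 0.9329
Estimated eligible among unknowns = 0.9329 × 417 = 389.02
Base = 3269 + 389.02 = 3658.02
CON2 = 2609 / 3658.02 = 0.7132

71.3%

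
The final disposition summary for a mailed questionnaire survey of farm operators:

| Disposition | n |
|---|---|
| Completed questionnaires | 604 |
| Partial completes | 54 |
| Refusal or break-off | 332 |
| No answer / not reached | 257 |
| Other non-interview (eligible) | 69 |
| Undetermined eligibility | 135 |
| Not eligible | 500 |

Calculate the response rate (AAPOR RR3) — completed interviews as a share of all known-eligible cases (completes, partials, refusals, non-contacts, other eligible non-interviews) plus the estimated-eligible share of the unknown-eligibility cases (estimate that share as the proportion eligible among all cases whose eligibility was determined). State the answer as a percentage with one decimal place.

Top: 604
Known eligible: 604 + 54 + 332 + 257 + 69 = 1316
e = 1316 / (1316 + 500) = 1316 / 1816 = 0.7247
Eligible share of unknowns: 0.7247 × 135 = 97.83
Denom: 1316 + 97.83 = 1413.83
RR3 = 604 / 1413.83 = 0.4272

42.7%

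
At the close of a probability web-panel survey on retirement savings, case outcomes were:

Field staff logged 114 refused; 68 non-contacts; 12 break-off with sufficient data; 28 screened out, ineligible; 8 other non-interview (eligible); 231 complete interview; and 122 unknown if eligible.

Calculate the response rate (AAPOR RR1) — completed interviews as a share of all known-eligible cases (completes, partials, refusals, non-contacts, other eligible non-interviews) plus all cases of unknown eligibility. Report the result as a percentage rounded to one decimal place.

Numerator → 231
Denom → 231 + 12 + 114 + 68 + 8 + 122 = 555
RR1 = 231 / 555 = 0.4162

41.6%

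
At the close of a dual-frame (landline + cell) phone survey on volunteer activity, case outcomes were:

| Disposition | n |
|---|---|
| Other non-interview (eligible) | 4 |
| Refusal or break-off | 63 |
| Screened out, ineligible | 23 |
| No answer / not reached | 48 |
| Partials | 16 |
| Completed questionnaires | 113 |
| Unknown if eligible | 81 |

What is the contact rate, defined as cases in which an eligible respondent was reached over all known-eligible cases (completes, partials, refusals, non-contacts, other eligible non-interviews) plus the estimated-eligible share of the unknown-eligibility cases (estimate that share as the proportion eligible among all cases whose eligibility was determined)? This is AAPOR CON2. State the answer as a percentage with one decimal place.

Top: 113 + 16 + 63 + 4 = 196
Determined eligible: 113 + 16 + 63 + 48 + 4 = 244
e = 244 / (244 + 23) = 244 / 267 = 0.9139
e × U: 0.9139 × 81 = 74.03
Denominator: 244 + 74.03 = 318.03
CON2 = 196 / 318.03 = 0.6163

61.6%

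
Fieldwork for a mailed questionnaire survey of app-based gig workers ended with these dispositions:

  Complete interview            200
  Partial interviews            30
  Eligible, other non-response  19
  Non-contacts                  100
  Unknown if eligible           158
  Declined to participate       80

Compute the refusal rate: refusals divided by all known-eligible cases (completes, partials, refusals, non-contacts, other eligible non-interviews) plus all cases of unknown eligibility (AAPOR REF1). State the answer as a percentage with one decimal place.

13.6%

Num = 80
Denominator = 200 + 30 + 80 + 100 + 19 + 158 = 587
REF1 = 80 / 587 = 0.1363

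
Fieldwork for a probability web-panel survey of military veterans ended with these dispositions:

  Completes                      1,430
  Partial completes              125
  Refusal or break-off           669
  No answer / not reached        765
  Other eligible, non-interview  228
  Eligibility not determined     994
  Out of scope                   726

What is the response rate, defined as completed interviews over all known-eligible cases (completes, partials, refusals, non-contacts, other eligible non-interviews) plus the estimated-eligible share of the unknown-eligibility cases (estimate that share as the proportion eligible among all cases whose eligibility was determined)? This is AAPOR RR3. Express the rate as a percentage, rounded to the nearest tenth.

Num → 1430
Determined eligible → 1430 + 125 + 669 + 765 + 228 = 3217
e = 3217 / (3217 + 726) = 3217 / 3943 = 0.8159
Estimated eligible among unknowns → 0.8159 × 994 = 811.00
Denominator → 3217 + 811.00 = 4028.00
RR3 = 1430 / 4028.00 = 0.3550

35.5%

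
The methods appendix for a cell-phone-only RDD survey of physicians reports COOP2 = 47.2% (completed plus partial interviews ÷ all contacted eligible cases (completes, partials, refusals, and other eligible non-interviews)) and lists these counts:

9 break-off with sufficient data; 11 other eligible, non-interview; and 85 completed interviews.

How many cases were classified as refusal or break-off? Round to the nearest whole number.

Num → 85 + 9 = 94
COOP2 = 94 / D = 0.472
D = 94 / 0.472 = 199.2
Remaining denominator categories sum to 105
refusal or break-off = 199.2 − 105 ≈ 94

94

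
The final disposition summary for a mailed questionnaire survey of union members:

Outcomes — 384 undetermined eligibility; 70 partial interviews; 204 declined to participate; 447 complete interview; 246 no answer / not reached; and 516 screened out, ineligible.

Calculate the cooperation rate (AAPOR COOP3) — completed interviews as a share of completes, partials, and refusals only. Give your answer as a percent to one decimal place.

Num: 447
Base: 447 + 70 + 204 = 721
COOP3 = 447 / 721 = 0.6200

62.0%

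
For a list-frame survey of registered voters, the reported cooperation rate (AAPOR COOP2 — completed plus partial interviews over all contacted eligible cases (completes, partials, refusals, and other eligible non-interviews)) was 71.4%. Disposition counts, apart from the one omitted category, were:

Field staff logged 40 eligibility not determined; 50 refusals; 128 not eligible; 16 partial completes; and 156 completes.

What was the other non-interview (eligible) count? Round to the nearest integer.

19

Num: 156 + 16 = 172
COOP2 = 172 / D = 0.714
D = 172 / 0.714 = 240.9
Remaining denominator categories sum to 222
other non-interview (eligible) = 240.9 − 222 ≈ 19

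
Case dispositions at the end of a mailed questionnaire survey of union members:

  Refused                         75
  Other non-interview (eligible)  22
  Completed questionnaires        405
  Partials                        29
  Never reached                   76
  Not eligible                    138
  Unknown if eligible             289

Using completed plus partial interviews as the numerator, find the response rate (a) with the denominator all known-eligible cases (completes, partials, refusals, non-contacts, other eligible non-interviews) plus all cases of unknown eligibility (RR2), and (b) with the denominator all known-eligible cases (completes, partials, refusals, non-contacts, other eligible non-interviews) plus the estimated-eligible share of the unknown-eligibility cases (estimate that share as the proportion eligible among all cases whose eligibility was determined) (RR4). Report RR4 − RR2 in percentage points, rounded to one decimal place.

Top → 405 + 29 = 434
Denom → 405 + 29 + 75 + 76 + 22 + 289 = 896
RR2 = 434 / 896 = 0.4844
Known eligible → 405 + 29 + 75 + 76 + 22 = 607
e = 607 / (607 + 138) = 607 / 745 = 0.8148
Eligible share of unknowns → 0.8148 × 289 = 235.48
Denom → 607 + 235.48 = 842.48
RR4 = 434 / 842.48 = 0.5151
Difference = 51.51 − 48.44 = 3.07 percentage points

3.1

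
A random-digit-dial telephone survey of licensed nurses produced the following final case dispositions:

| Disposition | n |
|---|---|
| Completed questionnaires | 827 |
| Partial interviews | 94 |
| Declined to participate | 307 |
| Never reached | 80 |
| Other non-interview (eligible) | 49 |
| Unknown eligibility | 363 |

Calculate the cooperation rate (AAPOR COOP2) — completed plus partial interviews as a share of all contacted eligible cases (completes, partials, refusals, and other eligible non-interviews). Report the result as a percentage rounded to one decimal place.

72.1%

Top = 827 + 94 = 921
Base = 827 + 94 + 307 + 49 = 1277
COOP2 = 921 / 1277 = 0.7212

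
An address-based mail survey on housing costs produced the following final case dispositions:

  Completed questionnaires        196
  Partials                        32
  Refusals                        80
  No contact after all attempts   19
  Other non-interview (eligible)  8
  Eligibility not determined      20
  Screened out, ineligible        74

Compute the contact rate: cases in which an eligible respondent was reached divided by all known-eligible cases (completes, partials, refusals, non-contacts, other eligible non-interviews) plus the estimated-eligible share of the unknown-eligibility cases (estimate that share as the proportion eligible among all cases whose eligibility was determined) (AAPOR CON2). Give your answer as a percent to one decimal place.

89.9%

Numerator = 196 + 32 + 80 + 8 = 316
Eligible (known) = 196 + 32 + 80 + 19 + 8 = 335
e = 335 / (335 + 74) = 335 / 409 = 0.8191
Eligible share of unknowns = 0.8191 × 20 = 16.38
Base = 335 + 16.38 = 351.38
CON2 = 316 / 351.38 = 0.8993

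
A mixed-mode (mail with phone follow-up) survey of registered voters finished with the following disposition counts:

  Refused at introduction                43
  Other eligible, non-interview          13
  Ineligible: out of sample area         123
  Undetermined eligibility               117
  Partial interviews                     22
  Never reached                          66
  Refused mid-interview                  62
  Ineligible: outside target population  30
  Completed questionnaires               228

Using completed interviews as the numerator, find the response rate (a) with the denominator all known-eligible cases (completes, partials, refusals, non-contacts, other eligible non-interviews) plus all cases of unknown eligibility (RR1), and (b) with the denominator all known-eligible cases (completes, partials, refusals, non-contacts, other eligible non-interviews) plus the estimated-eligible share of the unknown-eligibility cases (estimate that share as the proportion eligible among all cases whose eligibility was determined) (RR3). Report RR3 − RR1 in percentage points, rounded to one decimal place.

Refusals = 43 + 62 = 105
Out of scope = 30 + 123 = 153
Top: 228
Denom: 228 + 22 + 105 + 66 + 13 + 117 = 551
RR1 = 228 / 551 = 0.4138
Determined eligible: 228 + 22 + 105 + 66 + 13 = 434
e = 434 / (434 + 153) = 434 / 587 = 0.7394
e × U: 0.7394 × 117 = 86.51
Denom: 434 + 86.51 = 520.51
RR3 = 228 / 520.51 = 0.4380
Difference = 43.80 − 41.38 = 2.42 percentage points

2.4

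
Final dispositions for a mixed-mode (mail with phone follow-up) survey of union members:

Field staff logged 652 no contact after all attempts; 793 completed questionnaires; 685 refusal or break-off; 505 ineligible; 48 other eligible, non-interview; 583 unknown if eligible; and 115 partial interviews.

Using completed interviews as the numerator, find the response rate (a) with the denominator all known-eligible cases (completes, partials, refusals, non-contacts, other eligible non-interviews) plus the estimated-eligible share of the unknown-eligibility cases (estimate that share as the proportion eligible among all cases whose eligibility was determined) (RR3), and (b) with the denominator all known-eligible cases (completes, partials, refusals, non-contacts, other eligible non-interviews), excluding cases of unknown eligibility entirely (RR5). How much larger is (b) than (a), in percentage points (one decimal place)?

6.0

Top: 793
Known eligible: 793 + 115 + 685 + 652 + 48 = 2293
e = 2293 / (2293 + 505) = 2293 / 2798 = 0.8195
Estimated eligible among unknowns: 0.8195 × 583 = 477.77
Denom: 2293 + 477.77 = 2770.77
RR3 = 793 / 2770.77 = 0.2862
Denom: 793 + 115 + 685 + 652 + 48 = 2293
RR5 = 793 / 2293 = 0.3458
Difference = 34.58 − 28.62 = 5.96 percentage points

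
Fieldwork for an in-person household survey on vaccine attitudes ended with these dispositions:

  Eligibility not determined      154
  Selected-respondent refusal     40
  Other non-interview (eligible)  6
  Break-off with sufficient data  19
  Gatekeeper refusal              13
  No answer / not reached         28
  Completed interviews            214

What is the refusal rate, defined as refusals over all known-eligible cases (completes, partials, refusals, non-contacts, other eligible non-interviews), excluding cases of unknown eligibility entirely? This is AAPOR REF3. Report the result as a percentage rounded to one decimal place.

16.6%

Declined to participate = 13 + 40 = 53
Numerator → 53
Denominator → 214 + 19 + 53 + 28 + 6 = 320
REF3 = 53 / 320 = 0.1656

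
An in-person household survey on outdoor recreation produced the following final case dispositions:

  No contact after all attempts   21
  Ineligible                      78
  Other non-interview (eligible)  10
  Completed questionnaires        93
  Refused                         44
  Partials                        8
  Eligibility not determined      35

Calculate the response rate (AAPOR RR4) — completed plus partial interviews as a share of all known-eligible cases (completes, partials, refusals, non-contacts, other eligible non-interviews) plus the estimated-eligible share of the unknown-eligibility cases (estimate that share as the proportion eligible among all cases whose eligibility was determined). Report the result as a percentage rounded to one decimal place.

Num: 93 + 8 = 101
Eligible (known): 93 + 8 + 44 + 21 + 10 = 176
e = 176 / (176 + 78) = 176 / 254 = 0.6929
Estimated eligible among unknowns: 0.6929 × 35 = 24.25
Denominator: 176 + 24.25 = 200.25
RR4 = 101 / 200.25 = 0.5044

50.4%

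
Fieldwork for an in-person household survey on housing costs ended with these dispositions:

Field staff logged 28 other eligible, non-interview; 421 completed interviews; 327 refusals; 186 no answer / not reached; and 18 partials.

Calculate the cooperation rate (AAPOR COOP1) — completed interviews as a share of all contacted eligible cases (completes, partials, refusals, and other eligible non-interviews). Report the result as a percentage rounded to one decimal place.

Numerator: 421
Base: 421 + 18 + 327 + 28 = 794
COOP1 = 421 / 794 = 0.5302

53.0%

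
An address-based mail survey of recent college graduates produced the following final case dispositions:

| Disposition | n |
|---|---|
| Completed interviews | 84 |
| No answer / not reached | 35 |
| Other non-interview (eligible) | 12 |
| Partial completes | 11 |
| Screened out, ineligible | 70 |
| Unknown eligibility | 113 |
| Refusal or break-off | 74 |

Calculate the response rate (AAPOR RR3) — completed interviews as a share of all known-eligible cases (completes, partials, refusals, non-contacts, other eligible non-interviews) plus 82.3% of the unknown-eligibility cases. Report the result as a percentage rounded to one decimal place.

Numerator: 84
Determined eligible: 84 + 11 + 74 + 35 + 12 = 216
e × U: 0.8230 × 113 = 93.00
Denom: 216 + 93.00 = 309.00
RR3 = 84 / 309.00 = 0.2718

27.2%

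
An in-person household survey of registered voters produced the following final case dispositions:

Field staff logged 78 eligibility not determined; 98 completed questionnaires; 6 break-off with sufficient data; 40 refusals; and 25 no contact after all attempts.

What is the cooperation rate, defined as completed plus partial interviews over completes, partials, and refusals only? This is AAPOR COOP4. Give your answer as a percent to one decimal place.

72.2%

Top: 98 + 6 = 104
Denom: 98 + 6 + 40 = 144
COOP4 = 104 / 144 = 0.7222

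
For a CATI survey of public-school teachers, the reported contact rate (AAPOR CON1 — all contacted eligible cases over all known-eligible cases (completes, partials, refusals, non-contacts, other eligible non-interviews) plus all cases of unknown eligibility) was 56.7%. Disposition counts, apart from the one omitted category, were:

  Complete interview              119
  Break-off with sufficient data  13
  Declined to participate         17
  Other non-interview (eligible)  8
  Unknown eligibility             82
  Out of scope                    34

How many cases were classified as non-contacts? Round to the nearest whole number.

Num → 119 + 13 + 17 + 8 = 157
CON1 = 157 / D = 0.567
D = 157 / 0.567 = 276.9
Remaining denominator categories sum to 239
non-contacts = 276.9 − 239 ≈ 38

38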